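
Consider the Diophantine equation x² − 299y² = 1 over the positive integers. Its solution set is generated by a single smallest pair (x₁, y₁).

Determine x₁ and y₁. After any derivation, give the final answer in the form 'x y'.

415 24

d=299: √d = [17; 3,2,3,34] (ℓ=4, even), read p_3/q_3
step 0: (17, 1)  from 17·(1,0) + (0,1)
…
step 2: (121, 7)  from 2·(52,3) + (17,1)
step 3: (415, 24)  from 3·(121,7) + (52,3)
fundamental: x₁=415, y₁=24  (since 172225 − 299·576 = 1)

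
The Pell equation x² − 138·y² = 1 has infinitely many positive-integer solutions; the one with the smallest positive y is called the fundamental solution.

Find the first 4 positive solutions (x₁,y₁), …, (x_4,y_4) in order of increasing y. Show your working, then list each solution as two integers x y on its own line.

√138 = [11; 1,2,1,22, …], period ℓ=4 (even) → k=3
i=0: a=11 ⇒ p=11, q=1
i=1: a=1 ⇒ p=12, q=1
i=2: a=2 ⇒ p=35, q=3
i=3: a=1 ⇒ p=47, q=4
→ (47, 4).  Check: 47²=2209, 138·4²=2208, difference 1.
n=2: (47,4)∘(47,4) = (47·47+138·4·4, 47·4+4·47) = (4417,376)
n=3: (4417,376)∘(47,4) = (47·4417+138·4·376, 47·376+4·4417) = (415151,35340)
n=4: (415151,35340)∘(47,4) = (47·415151+138·4·35340, 47·35340+4·415151) = (39019777,3321584)

47 4
4417 376
415151 35340
39019777 3321584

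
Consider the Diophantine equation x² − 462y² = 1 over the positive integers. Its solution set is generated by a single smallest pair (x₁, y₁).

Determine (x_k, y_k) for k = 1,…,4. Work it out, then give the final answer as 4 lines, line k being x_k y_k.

43 2
3697 172
317899 14790
27335617 1271768

√462 = [21; 2,42, …], period ℓ=2 (even) → k=1
i=0: a=21 ⇒ p=21, q=1
i=1: a=2 ⇒ p=43, q=2
(x₁, y₁) = (43, 2);  43² − 462·2² = 1 ✓
(43+2√462)^2 = 3697 + 172√462
(43+2√462)^3 = 317899 + 14790√462
(43+2√462)^4 = 27335617 + 1271768√462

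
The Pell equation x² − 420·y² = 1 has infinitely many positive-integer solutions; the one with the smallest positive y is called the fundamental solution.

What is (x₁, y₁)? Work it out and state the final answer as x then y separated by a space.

41 2

√420 = [20; 2,40, …], period ℓ=2 (even) → k=1
i=0: a=20 ⇒ p=20, q=1
i=1: a=2 ⇒ p=41, q=2
→ (41, 2).  Check: 41²=1681, 420·2²=1680, difference 1.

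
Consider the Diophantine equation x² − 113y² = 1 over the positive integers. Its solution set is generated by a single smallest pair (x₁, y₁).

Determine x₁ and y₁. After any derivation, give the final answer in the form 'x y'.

d=113: √d = [10; 1,1,1,2,2,1,1,1,20] (ℓ=9, odd), read p_17/q_17
k=0  a_k=10  p_k/q_k = 10/1
k=1  a_k=1  p_k/q_k = 11/1
k=2  a_k=1  p_k/q_k = 21/2
…
k=5  a_k=2  p_k/q_k = 202/19
k=6  a_k=1  p_k/q_k = 287/27
k=7  a_k=1  p_k/q_k = 489/46
…
k=14  a_k=2  p_k/q_k = 313483/29490
…
k=16  a_k=1  p_k/q_k = 758918/71393
k=17  a_k=1  p_k/q_k = 1204353/113296
fundamental: x₁=1204353, y₁=113296  (since 1450466148609 − 113·12835983616 = 1)

1204353 113296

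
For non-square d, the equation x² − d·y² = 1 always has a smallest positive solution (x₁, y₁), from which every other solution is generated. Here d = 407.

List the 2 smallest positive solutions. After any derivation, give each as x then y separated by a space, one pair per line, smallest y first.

[20; 5,1,2,1,5,40] for √407; ℓ=6 ⇒ convergent index 5
step 0: (20, 1)  from 20·(1,0) + (0,1)
…
step 2: (121, 6)  from 1·(101,5) + (20,1)
step 3: (343, 17)  from 2·(121,6) + (101,5)
step 4: (464, 23)  from 1·(343,17) + (121,6)
step 5: (2663, 132)  from 5·(464,23) + (343,17)
(x₁, y₁) = (2663, 132);  2663² − 407·132² = 1 ✓
n=2: (2663,132)∘(2663,132) = (2663·2663+407·132·132, 2663·132+132·2663) = (14183137,703032)

2663 132
14183137 703032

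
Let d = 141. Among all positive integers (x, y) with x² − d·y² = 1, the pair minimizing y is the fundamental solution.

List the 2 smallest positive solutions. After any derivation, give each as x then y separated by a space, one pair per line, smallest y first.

95 8
18049 1520

√141 → a₀=11, period (1,6,1,22); ℓ=4 even so k=3
i=0: a=11 ⇒ p=11, q=1
i=1: a=1 ⇒ p=12, q=1
i=2: a=6 ⇒ p=83, q=7
i=3: a=1 ⇒ p=95, q=8
→ (95, 8).  Check: 95²=9025, 141·8²=9024, difference 1.
(x_2, y_2) = (95·95 + 141·8·8, 95·8 + 8·95) = (18049, 1520)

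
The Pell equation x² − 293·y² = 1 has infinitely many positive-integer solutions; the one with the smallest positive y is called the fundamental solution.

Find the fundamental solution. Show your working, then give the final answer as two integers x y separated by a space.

12320649 719780

√293 = [17; 8,1,1,8,34, …], period ℓ=5 (odd) → k=9
a_0=17:  p_0=17·1+0=17,  q_0=17·0+1=1
a_1=8:  p_1=8·17+1=137,  q_1=8·1+0=8
a_2=1:  p_2=1·137+17=154,  q_2=1·8+1=9
a_3=1:  p_3=1·154+137=291,  q_3=1·9+8=17
a_4=8:  p_4=8·291+154=2482,  q_4=8·17+9=145
a_5=34:  p_5=34·2482+291=84679,  q_5=34·145+17=4947
a_6=8:  p_6=8·84679+2482=679914,  q_6=8·4947+145=39721
…
a_8=1:  p_8=1·764593+679914=1444507,  q_8=1·44668+39721=84389
a_9=8:  p_9=8·1444507+764593=12320649,  q_9=8·84389+44668=719780
→ (12320649, 719780).  Check: 12320649²=151798391781201, 293·719780²=151798391781200, difference 1.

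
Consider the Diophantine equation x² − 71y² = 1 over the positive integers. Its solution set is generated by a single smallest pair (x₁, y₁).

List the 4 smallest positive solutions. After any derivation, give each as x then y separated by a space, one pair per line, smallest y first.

3480 413
24220799 2874480
168576757560 20006380387
1173294208396801 139244404619040

√71 = [8; 2,2,1,7,1,2,2,16, …], period ℓ=8 (even) → k=7
a_0=8:  p_0=8·1+0=8,  q_0=8·0+1=1
a_1=2:  p_1=2·8+1=17,  q_1=2·1+0=2
a_2=2:  p_2=2·17+8=42,  q_2=2·2+1=5
…
a_4=7:  p_4=7·59+42=455,  q_4=7·7+5=54
a_5=1:  p_5=1·455+59=514,  q_5=1·54+7=61
a_6=2:  p_6=2·514+455=1483,  q_6=2·61+54=176
a_7=2:  p_7=2·1483+514=3480,  q_7=2·176+61=413
fundamental: x₁=3480, y₁=413  (since 12110400 − 71·170569 = 1)
(x_2, y_2) = (3480·3480 + 71·413·413, 3480·413 + 413·3480) = (24220799, 2874480)
(x_3, y_3) = (3480·24220799 + 71·413·2874480, 3480·2874480 + 413·24220799) = (168576757560, 20006380387)
(x_4, y_4) = (3480·168576757560 + 71·413·20006380387, 3480·20006380387 + 413·168576757560) = (1173294208396801, 139244404619040)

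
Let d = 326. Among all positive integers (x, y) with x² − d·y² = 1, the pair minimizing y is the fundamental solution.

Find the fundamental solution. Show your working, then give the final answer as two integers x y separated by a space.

325 18

√326 → a₀=18, period (18,36); ℓ=2 even so k=1
a_0=18:  p_0=18·1+0=18,  q_0=18·0+1=1
a_1=18:  p_1=18·18+1=325,  q_1=18·1+0=18
fundamental: x₁=325, y₁=18  (since 105625 − 326·324 = 1)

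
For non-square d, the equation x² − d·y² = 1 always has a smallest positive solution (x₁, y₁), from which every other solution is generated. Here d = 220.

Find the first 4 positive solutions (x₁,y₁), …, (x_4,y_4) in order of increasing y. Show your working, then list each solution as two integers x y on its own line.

d=220: √d = [14; 1,4,1,28] (ℓ=4, even), read p_3/q_3
i=0: a=14 ⇒ p=14, q=1
i=1: a=1 ⇒ p=15, q=1
i=2: a=4 ⇒ p=74, q=5
i=3: a=1 ⇒ p=89, q=6
fundamental: x₁=89, y₁=6  (since 7921 − 220·36 = 1)
(x_2, y_2) = (89·89 + 220·6·6, 89·6 + 6·89) = (15841, 1068)
(x_3, y_3) = (89·15841 + 220·6·1068, 89·1068 + 6·15841) = (2819609, 190098)
(x_4, y_4) = (89·2819609 + 220·6·190098, 89·190098 + 6·2819609) = (501874561, 33836376)

89 6
15841 1068
2819609 190098
501874561 33836376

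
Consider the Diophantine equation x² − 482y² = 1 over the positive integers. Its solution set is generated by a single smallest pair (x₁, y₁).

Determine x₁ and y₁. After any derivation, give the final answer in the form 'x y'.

√482 → a₀=21, period (1,20,1,42); ℓ=4 even so k=3
k=0  a_k=21  p_k/q_k = 21/1
…
k=2  a_k=20  p_k/q_k = 461/21
k=3  a_k=1  p_k/q_k = 483/22
fundamental: x₁=483, y₁=22  (since 233289 − 482·484 = 1)

483 22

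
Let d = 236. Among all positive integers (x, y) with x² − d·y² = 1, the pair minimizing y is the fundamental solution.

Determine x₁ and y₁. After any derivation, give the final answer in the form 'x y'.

561799 36570

[15; 2,1,3,5,1,6,1,5,3,1,2,30] for √236; ℓ=12 ⇒ convergent index 11
k=0  a_k=15  p_k/q_k = 15/1
k=1  a_k=2  p_k/q_k = 31/2
…
k=4  a_k=5  p_k/q_k = 891/58
k=5  a_k=1  p_k/q_k = 1060/69
k=6  a_k=6  p_k/q_k = 7251/472
k=7  a_k=1  p_k/q_k = 8311/541
k=8  a_k=5  p_k/q_k = 48806/3177
k=9  a_k=3  p_k/q_k = 154729/10072
k=10  a_k=1  p_k/q_k = 203535/13249
k=11  a_k=2  p_k/q_k = 561799/36570
→ (561799, 36570).  Check: 561799²=315618116401, 236·36570²=315618116400, difference 1.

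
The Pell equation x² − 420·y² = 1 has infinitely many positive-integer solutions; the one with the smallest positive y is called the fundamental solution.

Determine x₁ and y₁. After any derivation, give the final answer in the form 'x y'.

41 2

d=420: √d = [20; 2,40] (ℓ=2, even), read p_1/q_1
k=0  a_k=20  p_k/q_k = 20/1
k=1  a_k=2  p_k/q_k = 41/2
fundamental: x₁=41, y₁=2  (since 1681 − 420·4 = 1)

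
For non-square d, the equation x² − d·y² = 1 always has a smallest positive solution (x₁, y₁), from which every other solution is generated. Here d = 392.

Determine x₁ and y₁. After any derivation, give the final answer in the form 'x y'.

√392 → a₀=19, period (1,3,1,38); ℓ=4 even so k=3
i=0: a=19 ⇒ p=19, q=1
i=1: a=1 ⇒ p=20, q=1
i=2: a=3 ⇒ p=79, q=4
i=3: a=1 ⇒ p=99, q=5
→ (99, 5).  Check: 99²=9801, 392·5²=9800, difference 1.

99 5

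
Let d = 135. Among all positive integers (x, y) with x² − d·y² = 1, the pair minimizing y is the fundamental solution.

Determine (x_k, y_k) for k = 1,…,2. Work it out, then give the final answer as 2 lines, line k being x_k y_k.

√135 = [11; 1,1,1,1,1,1,1,22, …], period ℓ=8 (even) → k=7
a_0=11:  p_0=11·1+0=11,  q_0=11·0+1=1
a_1=1:  p_1=1·11+1=12,  q_1=1·1+0=1
a_2=1:  p_2=1·12+11=23,  q_2=1·1+1=2
a_3=1:  p_3=1·23+12=35,  q_3=1·2+1=3
a_4=1:  p_4=1·35+23=58,  q_4=1·3+2=5
a_5=1:  p_5=1·58+35=93,  q_5=1·5+3=8
a_6=1:  p_6=1·93+58=151,  q_6=1·8+5=13
a_7=1:  p_7=1·151+93=244,  q_7=1·13+8=21
→ (244, 21).  Check: 244²=59536, 135·21²=59535, difference 1.
(244+21√135)^2 = 119071 + 10248√135

244 21
119071 10248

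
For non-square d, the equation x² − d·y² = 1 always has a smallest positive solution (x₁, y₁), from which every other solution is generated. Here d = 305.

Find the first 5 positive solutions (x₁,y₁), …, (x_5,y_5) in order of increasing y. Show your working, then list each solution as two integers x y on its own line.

489 28
478241 27384
467719209 26781524
457428908161 26192303088
447365004462249 25616045638540

√305 = [17; 2,6,2,34, …], period ℓ=4 (even) → k=3
i=0: a=17 ⇒ p=17, q=1
i=1: a=2 ⇒ p=35, q=2
i=2: a=6 ⇒ p=227, q=13
i=3: a=2 ⇒ p=489, q=28
fundamental: x₁=489, y₁=28  (since 239121 − 305·784 = 1)
k=2:  x_2 = 489·489+305·28·28 = 478241,  y_2 = 489·28+28·489 = 27384
k=3:  x_3 = 489·478241+305·28·27384 = 467719209,  y_3 = 489·27384+28·478241 = 26781524
k=4:  x_4 = 489·467719209+305·28·26781524 = 457428908161,  y_4 = 489·26781524+28·467719209 = 26192303088
k=5:  x_5 = 489·457428908161+305·28·26192303088 = 447365004462249,  y_5 = 489·26192303088+28·457428908161 = 25616045638540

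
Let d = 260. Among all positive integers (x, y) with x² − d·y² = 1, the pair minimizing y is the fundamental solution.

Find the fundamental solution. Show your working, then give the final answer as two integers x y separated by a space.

129 8

[16; 8,32] for √260; ℓ=2 ⇒ convergent index 1
step 0: (16, 1)  from 16·(1,0) + (0,1)
step 1: (129, 8)  from 8·(16,1) + (1,0)
fundamental: x₁=129, y₁=8  (since 16641 − 260·64 = 1)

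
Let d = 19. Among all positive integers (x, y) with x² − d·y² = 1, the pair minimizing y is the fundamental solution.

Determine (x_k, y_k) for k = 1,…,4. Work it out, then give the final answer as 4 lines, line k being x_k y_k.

√19 = [4; 2,1,3,1,2,8, …], period ℓ=6 (even) → k=5
i=0: a=4 ⇒ p=4, q=1
i=1: a=2 ⇒ p=9, q=2
i=2: a=1 ⇒ p=13, q=3
i=3: a=3 ⇒ p=48, q=11
i=4: a=1 ⇒ p=61, q=14
i=5: a=2 ⇒ p=170, q=39
→ (170, 39).  Check: 170²=28900, 19·39²=28899, difference 1.
n=2: (170,39)∘(170,39) = (170·170+19·39·39, 170·39+39·170) = (57799,13260)
n=3: (57799,13260)∘(170,39) = (170·57799+19·39·13260, 170·13260+39·57799) = (19651490,4508361)
n=4: (19651490,4508361)∘(170,39) = (170·19651490+19·39·4508361, 170·4508361+39·19651490) = (6681448801,1532829480)

170 39
57799 13260
19651490 4508361
6681448801 1532829480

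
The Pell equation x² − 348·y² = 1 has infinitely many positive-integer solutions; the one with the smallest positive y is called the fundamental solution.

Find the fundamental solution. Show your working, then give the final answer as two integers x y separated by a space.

1567 84

√348 = [18; 1,1,1,8,1,1,1,36, …], period ℓ=8 (even) → k=7
i=0: a=18 ⇒ p=18, q=1
…
i=2: a=1 ⇒ p=37, q=2
i=3: a=1 ⇒ p=56, q=3
…
i=6: a=1 ⇒ p=1026, q=55
i=7: a=1 ⇒ p=1567, q=84
→ (1567, 84).  Check: 1567²=2455489, 348·84²=2455488, difference 1.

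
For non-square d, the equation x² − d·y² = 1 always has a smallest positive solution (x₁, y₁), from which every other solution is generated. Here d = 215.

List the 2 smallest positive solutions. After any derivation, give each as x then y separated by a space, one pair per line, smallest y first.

√215 = [14; 1,1,1,28, …], period ℓ=4 (even) → k=3
a_0=14:  p_0=14·1+0=14,  q_0=14·0+1=1
…
a_2=1:  p_2=1·15+14=29,  q_2=1·1+1=2
a_3=1:  p_3=1·29+15=44,  q_3=1·2+1=3
→ (44, 3).  Check: 44²=1936, 215·3²=1935, difference 1.
n=2: (44,3)∘(44,3) = (44·44+215·3·3, 44·3+3·44) = (3871,264)

44 3
3871 264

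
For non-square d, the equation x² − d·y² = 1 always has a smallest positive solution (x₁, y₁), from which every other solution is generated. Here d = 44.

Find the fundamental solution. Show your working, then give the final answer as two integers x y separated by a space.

√44 → a₀=6, period (1,1,1,2,1,1,1,12); ℓ=8 even so k=7
k=0  a_k=6  p_k/q_k = 6/1
k=1  a_k=1  p_k/q_k = 7/1
…
k=3  a_k=1  p_k/q_k = 20/3
k=4  a_k=2  p_k/q_k = 53/8
k=5  a_k=1  p_k/q_k = 73/11
k=6  a_k=1  p_k/q_k = 126/19
k=7  a_k=1  p_k/q_k = 199/30
(x₁, y₁) = (199, 30);  199² − 44·30² = 1 ✓

199 30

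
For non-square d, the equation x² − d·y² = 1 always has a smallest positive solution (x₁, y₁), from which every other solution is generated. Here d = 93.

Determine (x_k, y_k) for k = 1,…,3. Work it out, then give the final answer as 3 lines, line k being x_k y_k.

12151 1260
295293601 30620520
7176225079351 744139875780

√93 = [9; 1,1,1,4,6,4,1,1,1,18, …], period ℓ=10 (even) → k=9
k=0  a_k=9  p_k/q_k = 9/1
k=1  a_k=1  p_k/q_k = 10/1
k=2  a_k=1  p_k/q_k = 19/2
k=3  a_k=1  p_k/q_k = 29/3
k=4  a_k=4  p_k/q_k = 135/14
k=5  a_k=6  p_k/q_k = 839/87
k=6  a_k=4  p_k/q_k = 3491/362
…
k=8  a_k=1  p_k/q_k = 7821/811
k=9  a_k=1  p_k/q_k = 12151/1260
fundamental: x₁=12151, y₁=1260  (since 147646801 − 93·1587600 = 1)
n=2: (12151,1260)∘(12151,1260) = (12151·12151+93·1260·1260, 12151·1260+1260·12151) = (295293601,30620520)
n=3: (295293601,30620520)∘(12151,1260) = (12151·295293601+93·1260·30620520, 12151·30620520+1260·295293601) = (7176225079351,744139875780)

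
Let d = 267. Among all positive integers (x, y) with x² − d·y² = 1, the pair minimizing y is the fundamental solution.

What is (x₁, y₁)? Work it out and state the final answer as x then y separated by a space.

2402 147

d=267: √d = [16; 2,1,15,1,2,32] (ℓ=6, even), read p_5/q_5
i=0: a=16 ⇒ p=16, q=1
…
i=3: a=15 ⇒ p=768, q=47
i=4: a=1 ⇒ p=817, q=50
i=5: a=2 ⇒ p=2402, q=147
→ (2402, 147).  Check: 2402²=5769604, 267·147²=5769603, difference 1.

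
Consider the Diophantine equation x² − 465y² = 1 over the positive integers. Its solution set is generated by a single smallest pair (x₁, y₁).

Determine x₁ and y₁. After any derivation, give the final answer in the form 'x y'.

15871 736

[21; 1,1,3,2,2,2,3,1,1,42] for √465; ℓ=10 ⇒ convergent index 9
step 0: (21, 1)  from 21·(1,0) + (0,1)
…
step 2: (43, 2)  from 1·(22,1) + (21,1)
…
step 7: (6922, 321)  from 3·(2027,94) + (841,39)
step 8: (8949, 415)  from 1·(6922,321) + (2027,94)
step 9: (15871, 736)  from 1·(8949,415) + (6922,321)
fundamental: x₁=15871, y₁=736  (since 251888641 − 465·541696 = 1)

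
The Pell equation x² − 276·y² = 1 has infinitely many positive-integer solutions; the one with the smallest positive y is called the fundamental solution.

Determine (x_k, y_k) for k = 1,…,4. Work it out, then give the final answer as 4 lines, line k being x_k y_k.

7775 468
120901249 7277400
1880014414175 113163569532
29234224019520001 1759693498945200

√276 → a₀=16, period (1,1,1,1,2,2,2,1,1,1,1,32); ℓ=12 even so k=11
a_0=16:  p_0=16·1+0=16,  q_0=16·0+1=1
…
a_3=1:  p_3=1·33+17=50,  q_3=1·2+1=3
a_4=1:  p_4=1·50+33=83,  q_4=1·3+2=5
…
a_8=1:  p_8=1·1246+515=1761,  q_8=1·75+31=106
…
a_10=1:  p_10=1·3007+1761=4768,  q_10=1·181+106=287
a_11=1:  p_11=1·4768+3007=7775,  q_11=1·287+181=468
(x₁, y₁) = (7775, 468);  7775² − 276·468² = 1 ✓
(7775+468√276)^2 = 120901249 + 7277400√276
(7775+468√276)^3 = 1880014414175 + 113163569532√276
(7775+468√276)^4 = 29234224019520001 + 1759693498945200√276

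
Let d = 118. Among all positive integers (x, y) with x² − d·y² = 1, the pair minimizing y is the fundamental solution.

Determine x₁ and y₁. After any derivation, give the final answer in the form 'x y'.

√118 = [10; 1,6,3,2,10,2,3,6,1,20, …], period ℓ=10 (even) → k=9
k=0  a_k=10  p_k/q_k = 10/1
k=1  a_k=1  p_k/q_k = 11/1
k=2  a_k=6  p_k/q_k = 76/7
k=3  a_k=3  p_k/q_k = 239/22
k=4  a_k=2  p_k/q_k = 554/51
…
k=8  a_k=6  p_k/q_k = 264802/24377
k=9  a_k=1  p_k/q_k = 306917/28254
(x₁, y₁) = (306917, 28254);  306917² − 118·28254² = 1 ✓

306917 28254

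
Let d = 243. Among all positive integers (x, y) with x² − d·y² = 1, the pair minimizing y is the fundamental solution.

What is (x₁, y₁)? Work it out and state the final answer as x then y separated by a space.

d=243: √d = [15; 1,1,2,3,15,3,2,1,1,30] (ℓ=10, even), read p_9/q_9
a_0=15:  p_0=15·1+0=15,  q_0=15·0+1=1
a_1=1:  p_1=1·15+1=16,  q_1=1·1+0=1
a_2=1:  p_2=1·16+15=31,  q_2=1·1+1=2
a_3=2:  p_3=2·31+16=78,  q_3=2·2+1=5
a_4=3:  p_4=3·78+31=265,  q_4=3·5+2=17
a_5=15:  p_5=15·265+78=4053,  q_5=15·17+5=260
a_6=3:  p_6=3·4053+265=12424,  q_6=3·260+17=797
…
a_8=1:  p_8=1·28901+12424=41325,  q_8=1·1854+797=2651
a_9=1:  p_9=1·41325+28901=70226,  q_9=1·2651+1854=4505
(x₁, y₁) = (70226, 4505);  70226² − 243·4505² = 1 ✓

70226 4505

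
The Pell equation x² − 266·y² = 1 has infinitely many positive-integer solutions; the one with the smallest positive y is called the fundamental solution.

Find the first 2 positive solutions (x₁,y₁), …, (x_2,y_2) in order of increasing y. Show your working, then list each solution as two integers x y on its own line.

685 42
938449 57540

[16; 3,4,3,32] for √266; ℓ=4 ⇒ convergent index 3
step 0: (16, 1)  from 16·(1,0) + (0,1)
step 1: (49, 3)  from 3·(16,1) + (1,0)
step 2: (212, 13)  from 4·(49,3) + (16,1)
step 3: (685, 42)  from 3·(212,13) + (49,3)
fundamental: x₁=685, y₁=42  (since 469225 − 266·1764 = 1)
(685+42√266)^2 = 938449 + 57540√266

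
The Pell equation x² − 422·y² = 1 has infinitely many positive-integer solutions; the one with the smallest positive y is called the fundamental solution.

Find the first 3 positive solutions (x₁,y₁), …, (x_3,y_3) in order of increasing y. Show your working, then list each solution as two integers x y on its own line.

d=422: √d = [20; 1,1,5,2,1,…,1,1,40] (ℓ=14, even), read p_13/q_13
k=0  a_k=20  p_k/q_k = 20/1
…
k=11  a_k=5  p_k/q_k = 3211821/156349
k=12  a_k=1  p_k/q_k = 3810680/185501
k=13  a_k=1  p_k/q_k = 7022501/341850
fundamental: x₁=7022501, y₁=341850  (since 49315520295001 − 422·116861422500 = 1)
k=2:  x_2 = 7022501·7022501+422·341850·341850 = 98631040590001,  y_2 = 7022501·341850+341850·7022501 = 4801283933700
k=3:  x_3 = 7022501·98631040590001+422·341850·4801283933700 = 1385273162348638202501,  y_3 = 7022501·4801283933700+341850·98631040590001 = 67434042451384025550

7022501 341850
98631040590001 4801283933700
1385273162348638202501 67434042451384025550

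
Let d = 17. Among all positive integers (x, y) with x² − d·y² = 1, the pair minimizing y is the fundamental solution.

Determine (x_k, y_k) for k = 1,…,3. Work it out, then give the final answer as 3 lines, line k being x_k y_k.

33 8
2177 528
143649 34840

d=17: √d = [4; 8] (ℓ=1, odd), read p_1/q_1
a_0=4:  p_0=4·1+0=4,  q_0=4·0+1=1
a_1=8:  p_1=8·4+1=33,  q_1=8·1+0=8
(x₁, y₁) = (33, 8);  33² − 17·8² = 1 ✓
(33+8√17)^2 = 2177 + 528√17
(33+8√17)^3 = 143649 + 34840√17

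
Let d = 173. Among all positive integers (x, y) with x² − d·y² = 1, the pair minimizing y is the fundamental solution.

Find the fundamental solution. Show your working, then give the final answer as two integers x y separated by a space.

√173 → a₀=13, period (6,1,1,6,26); ℓ=5 odd so k=9
a_0=13:  p_0=13·1+0=13,  q_0=13·0+1=1
…
a_2=1:  p_2=1·79+13=92,  q_2=1·6+1=7
a_3=1:  p_3=1·92+79=171,  q_3=1·7+6=13
a_4=6:  p_4=6·171+92=1118,  q_4=6·13+7=85
a_5=26:  p_5=26·1118+171=29239,  q_5=26·85+13=2223
…
a_8=1:  p_8=1·205791+176552=382343,  q_8=1·15646+13423=29069
a_9=6:  p_9=6·382343+205791=2499849,  q_9=6·29069+15646=190060
fundamental: x₁=2499849, y₁=190060  (since 6249245022801 − 173·36122803600 = 1)

2499849 190060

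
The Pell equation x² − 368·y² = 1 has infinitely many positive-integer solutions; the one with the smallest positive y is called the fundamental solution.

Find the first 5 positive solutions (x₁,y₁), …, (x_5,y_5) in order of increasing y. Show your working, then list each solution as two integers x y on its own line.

√368 → a₀=19, period (5,2,5,38); ℓ=4 even so k=3
a_0=19:  p_0=19·1+0=19,  q_0=19·0+1=1
a_1=5:  p_1=5·19+1=96,  q_1=5·1+0=5
a_2=2:  p_2=2·96+19=211,  q_2=2·5+1=11
a_3=5:  p_3=5·211+96=1151,  q_3=5·11+5=60
fundamental: x₁=1151, y₁=60  (since 1324801 − 368·3600 = 1)
(x_2, y_2) = (1151·1151 + 368·60·60, 1151·60 + 60·1151) = (2649601, 138120)
(x_3, y_3) = (1151·2649601 + 368·60·138120, 1151·138120 + 60·2649601) = (6099380351, 317952180)
(x_4, y_4) = (1151·6099380351 + 368·60·317952180, 1151·317952180 + 60·6099380351) = (14040770918401, 731925780240)
(x_5, y_5) = (1151·14040770918401 + 368·60·731925780240, 1151·731925780240 + 60·14040770918401) = (32321848554778751, 1684892828160300)

1151 60
2649601 138120
6099380351 317952180
14040770918401 731925780240
32321848554778751 1684892828160300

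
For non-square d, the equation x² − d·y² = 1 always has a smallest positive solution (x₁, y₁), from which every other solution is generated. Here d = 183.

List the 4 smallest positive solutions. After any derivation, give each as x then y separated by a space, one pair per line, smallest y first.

487 36
474337 35064
462003751 34152300
449991179137 33264305136

√183 → a₀=13, period (1,1,8,1,1,26); ℓ=6 even so k=5
i=0: a=13 ⇒ p=13, q=1
i=1: a=1 ⇒ p=14, q=1
i=2: a=1 ⇒ p=27, q=2
i=3: a=8 ⇒ p=230, q=17
i=4: a=1 ⇒ p=257, q=19
i=5: a=1 ⇒ p=487, q=36
(x₁, y₁) = (487, 36);  487² − 183·36² = 1 ✓
(x_2, y_2) = (487·487 + 183·36·36, 487·36 + 36·487) = (474337, 35064)
(x_3, y_3) = (487·474337 + 183·36·35064, 487·35064 + 36·474337) = (462003751, 34152300)
(x_4, y_4) = (487·462003751 + 183·36·34152300, 487·34152300 + 36·462003751) = (449991179137, 33264305136)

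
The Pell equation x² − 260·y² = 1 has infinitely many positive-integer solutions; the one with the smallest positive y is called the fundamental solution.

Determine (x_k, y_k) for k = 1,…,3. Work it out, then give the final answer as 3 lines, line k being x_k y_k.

d=260: √d = [16; 8,32] (ℓ=2, even), read p_1/q_1
step 0: (16, 1)  from 16·(1,0) + (0,1)
step 1: (129, 8)  from 8·(16,1) + (1,0)
(x₁, y₁) = (129, 8);  129² − 260·8² = 1 ✓
n=2: (129,8)∘(129,8) = (129·129+260·8·8, 129·8+8·129) = (33281,2064)
n=3: (33281,2064)∘(129,8) = (129·33281+260·8·2064, 129·2064+8·33281) = (8586369,532504)

129 8
33281 2064
8586369 532504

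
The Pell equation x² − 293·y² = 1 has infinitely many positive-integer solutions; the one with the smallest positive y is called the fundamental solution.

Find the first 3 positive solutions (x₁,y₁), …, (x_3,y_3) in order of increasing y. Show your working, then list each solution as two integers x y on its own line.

12320649 719780
303596783562401 17736313474440
7481018815602612315849 437045785745090703340

d=293: √d = [17; 8,1,1,8,34] (ℓ=5, odd), read p_9/q_9
a_0=17:  p_0=17·1+0=17,  q_0=17·0+1=1
a_1=8:  p_1=8·17+1=137,  q_1=8·1+0=8
a_2=1:  p_2=1·137+17=154,  q_2=1·8+1=9
…
a_5=34:  p_5=34·2482+291=84679,  q_5=34·145+17=4947
a_6=8:  p_6=8·84679+2482=679914,  q_6=8·4947+145=39721
a_7=1:  p_7=1·679914+84679=764593,  q_7=1·39721+4947=44668
a_8=1:  p_8=1·764593+679914=1444507,  q_8=1·44668+39721=84389
a_9=8:  p_9=8·1444507+764593=12320649,  q_9=8·84389+44668=719780
→ (12320649, 719780).  Check: 12320649²=151798391781201, 293·719780²=151798391781200, difference 1.
(x_2, y_2) = (12320649·12320649 + 293·719780·719780, 12320649·719780 + 719780·12320649) = (303596783562401, 17736313474440)
(x_3, y_3) = (12320649·303596783562401 + 293·719780·17736313474440, 12320649·17736313474440 + 719780·303596783562401) = (7481018815602612315849, 437045785745090703340)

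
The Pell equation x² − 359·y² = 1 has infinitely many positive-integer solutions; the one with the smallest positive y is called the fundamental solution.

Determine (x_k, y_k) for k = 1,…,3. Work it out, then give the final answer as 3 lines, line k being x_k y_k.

√359 = [18; 1,17,1,36, …], period ℓ=4 (even) → k=3
k=0  a_k=18  p_k/q_k = 18/1
k=1  a_k=1  p_k/q_k = 19/1
k=2  a_k=17  p_k/q_k = 341/18
k=3  a_k=1  p_k/q_k = 360/19
fundamental: x₁=360, y₁=19  (since 129600 − 359·361 = 1)
n=2: (360,19)∘(360,19) = (360·360+359·19·19, 360·19+19·360) = (259199,13680)
n=3: (259199,13680)∘(360,19) = (360·259199+359·19·13680, 360·13680+19·259199) = (186622920,9849581)

360 19
259199 13680
186622920 9849581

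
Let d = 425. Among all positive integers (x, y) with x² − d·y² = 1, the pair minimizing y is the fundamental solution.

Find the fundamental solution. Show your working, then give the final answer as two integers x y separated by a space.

143649 6968

√425 → a₀=20, period (1,1,1,1,1,1,40); ℓ=7 odd so k=13
i=0: a=20 ⇒ p=20, q=1
…
i=2: a=1 ⇒ p=41, q=2
i=3: a=1 ⇒ p=62, q=3
…
i=7: a=40 ⇒ p=10885, q=528
i=8: a=1 ⇒ p=11153, q=541
i=9: a=1 ⇒ p=22038, q=1069
i=10: a=1 ⇒ p=33191, q=1610
…
i=12: a=1 ⇒ p=88420, q=4289
i=13: a=1 ⇒ p=143649, q=6968
→ (143649, 6968).  Check: 143649²=20635035201, 425·6968²=20635035200, difference 1.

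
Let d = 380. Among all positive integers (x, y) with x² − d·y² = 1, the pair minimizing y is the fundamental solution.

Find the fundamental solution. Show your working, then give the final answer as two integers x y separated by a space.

d=380: √d = [19; 2,38] (ℓ=2, even), read p_1/q_1
k=0  a_k=19  p_k/q_k = 19/1
k=1  a_k=2  p_k/q_k = 39/2
→ (39, 2).  Check: 39²=1521, 380·2²=1520, difference 1.

39 2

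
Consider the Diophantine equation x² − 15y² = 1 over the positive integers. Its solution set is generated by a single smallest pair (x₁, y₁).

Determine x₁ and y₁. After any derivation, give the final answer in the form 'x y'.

√15 → a₀=3, period (1,6); ℓ=2 even so k=1
a_0=3:  p_0=3·1+0=3,  q_0=3·0+1=1
a_1=1:  p_1=1·3+1=4,  q_1=1·1+0=1
→ (4, 1).  Check: 4²=16, 15·1²=15, difference 1.

4 1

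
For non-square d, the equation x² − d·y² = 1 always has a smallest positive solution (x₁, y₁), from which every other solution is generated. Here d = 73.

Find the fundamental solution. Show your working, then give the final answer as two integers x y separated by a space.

2281249 267000

√73 = [8; 1,1,5,5,1,1,16, …], period ℓ=7 (odd) → k=13
i=0: a=8 ⇒ p=8, q=1
…
i=2: a=1 ⇒ p=17, q=2
…
i=4: a=5 ⇒ p=487, q=57
i=5: a=1 ⇒ p=581, q=68
i=6: a=1 ⇒ p=1068, q=125
…
i=8: a=1 ⇒ p=18737, q=2193
i=9: a=1 ⇒ p=36406, q=4261
…
i=11: a=5 ⇒ p=1040241, q=121751
i=12: a=1 ⇒ p=1241008, q=145249
i=13: a=1 ⇒ p=2281249, q=267000
(x₁, y₁) = (2281249, 267000);  2281249² − 73·267000² = 1 ✓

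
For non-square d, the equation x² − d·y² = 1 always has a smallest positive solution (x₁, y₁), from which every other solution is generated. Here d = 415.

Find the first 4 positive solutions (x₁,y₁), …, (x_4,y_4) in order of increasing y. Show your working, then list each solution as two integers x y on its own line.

[20; 2,1,2,4,6,…,1,2,40] for √415; ℓ=16 ⇒ convergent index 15
step 0: (20, 1)  from 20·(1,0) + (0,1)
step 1: (41, 2)  from 2·(20,1) + (1,0)
step 2: (61, 3)  from 1·(41,2) + (20,1)
…
step 4: (713, 35)  from 4·(163,8) + (61,3)
…
step 7: (9595, 471)  from 1·(5154,253) + (4441,218)
…
step 9: (43534, 2137)  from 1·(33939,1666) + (9595,471)
…
step 11: (508372, 24955)  from 6·(77473,3803) + (43534,2137)
step 12: (2110961, 103623)  from 4·(508372,24955) + (77473,3803)
step 13: (4730294, 232201)  from 2·(2110961,103623) + (508372,24955)
step 14: (6841255, 335824)  from 1·(4730294,232201) + (2110961,103623)
step 15: (18412804, 903849)  from 2·(6841255,335824) + (4730294,232201)
→ (18412804, 903849).  Check: 18412804²=339031351142416, 415·903849²=339031351142415, difference 1.
k=2:  x_2 = 18412804·18412804+415·903849·903849 = 678062702284831,  y_2 = 18412804·903849+903849·18412804 = 33284788965192
k=3:  x_3 = 18412804·678062702284831+415·903849·33284788965192 = 24970071273761872339444,  y_3 = 18412804·33284788965192+903849·678062702284831 = 1225732590794885332887
k=4:  x_4 = 18412804·24970071273761872339444+415·903849·1225732590794885332887 = 919538056459614718055705397121,  y_4 = 18412804·1225732590794885332887+903849·24970071273761872339444 = 45138347901436822389057205104

18412804 903849
678062702284831 33284788965192
24970071273761872339444 1225732590794885332887
919538056459614718055705397121 45138347901436822389057205104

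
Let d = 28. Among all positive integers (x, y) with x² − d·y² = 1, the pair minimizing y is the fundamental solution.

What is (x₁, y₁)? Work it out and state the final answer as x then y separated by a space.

127 24

√28 → a₀=5, period (3,2,3,10); ℓ=4 even so k=3
a_0=5:  p_0=5·1+0=5,  q_0=5·0+1=1
…
a_2=2:  p_2=2·16+5=37,  q_2=2·3+1=7
a_3=3:  p_3=3·37+16=127,  q_3=3·7+3=24
fundamental: x₁=127, y₁=24  (since 16129 − 28·576 = 1)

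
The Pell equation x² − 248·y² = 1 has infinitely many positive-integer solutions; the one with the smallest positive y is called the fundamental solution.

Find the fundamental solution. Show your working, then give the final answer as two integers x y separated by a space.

63 4

d=248: √d = [15; 1,2,1,30] (ℓ=4, even), read p_3/q_3
step 0: (15, 1)  from 15·(1,0) + (0,1)
step 1: (16, 1)  from 1·(15,1) + (1,0)
step 2: (47, 3)  from 2·(16,1) + (15,1)
step 3: (63, 4)  from 1·(47,3) + (16,1)
(x₁, y₁) = (63, 4);  63² − 248·4² = 1 ✓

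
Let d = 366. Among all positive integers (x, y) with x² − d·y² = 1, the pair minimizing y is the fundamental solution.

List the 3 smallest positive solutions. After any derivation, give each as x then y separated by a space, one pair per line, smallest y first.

907925 47458
1648655611249 86176609300
2993711291685588725 156483795997357542

√366 = [19; 7,1,1,1,2,12,2,1,1,1,7,38, …], period ℓ=12 (even) → k=11
i=0: a=19 ⇒ p=19, q=1
i=1: a=7 ⇒ p=134, q=7
i=2: a=1 ⇒ p=153, q=8
i=3: a=1 ⇒ p=287, q=15
i=4: a=1 ⇒ p=440, q=23
i=5: a=2 ⇒ p=1167, q=61
i=6: a=12 ⇒ p=14444, q=755
i=7: a=2 ⇒ p=30055, q=1571
…
i=9: a=1 ⇒ p=74554, q=3897
i=10: a=1 ⇒ p=119053, q=6223
i=11: a=7 ⇒ p=907925, q=47458
fundamental: x₁=907925, y₁=47458  (since 824327805625 − 366·2252261764 = 1)
k=2:  x_2 = 907925·907925+366·47458·47458 = 1648655611249,  y_2 = 907925·47458+47458·907925 = 86176609300
k=3:  x_3 = 907925·1648655611249+366·47458·86176609300 = 2993711291685588725,  y_3 = 907925·86176609300+47458·1648655611249 = 156483795997357542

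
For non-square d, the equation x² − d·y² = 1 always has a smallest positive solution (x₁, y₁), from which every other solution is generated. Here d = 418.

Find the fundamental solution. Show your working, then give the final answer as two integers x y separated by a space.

33857 1656

√418 → a₀=20, period (2,4,20,4,2,40); ℓ=6 even so k=5
step 0: (20, 1)  from 20·(1,0) + (0,1)
step 1: (41, 2)  from 2·(20,1) + (1,0)
step 2: (184, 9)  from 4·(41,2) + (20,1)
step 3: (3721, 182)  from 20·(184,9) + (41,2)
step 4: (15068, 737)  from 4·(3721,182) + (184,9)
step 5: (33857, 1656)  from 2·(15068,737) + (3721,182)
(x₁, y₁) = (33857, 1656);  33857² − 418·1656² = 1 ✓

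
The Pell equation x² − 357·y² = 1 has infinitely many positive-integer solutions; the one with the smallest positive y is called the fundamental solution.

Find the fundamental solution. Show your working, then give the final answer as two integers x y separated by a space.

3401 180

√357 = [18; 1,8,2,8,1,36, …], period ℓ=6 (even) → k=5
k=0  a_k=18  p_k/q_k = 18/1
…
k=4  a_k=8  p_k/q_k = 3042/161
k=5  a_k=1  p_k/q_k = 3401/180
fundamental: x₁=3401, y₁=180  (since 11566801 − 357·32400 = 1)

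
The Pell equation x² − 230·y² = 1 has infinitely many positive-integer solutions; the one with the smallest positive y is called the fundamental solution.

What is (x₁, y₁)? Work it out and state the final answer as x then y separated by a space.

[15; 6,30] for √230; ℓ=2 ⇒ convergent index 1
k=0  a_k=15  p_k/q_k = 15/1
k=1  a_k=6  p_k/q_k = 91/6
→ (91, 6).  Check: 91²=8281, 230·6²=8280, difference 1.

91 6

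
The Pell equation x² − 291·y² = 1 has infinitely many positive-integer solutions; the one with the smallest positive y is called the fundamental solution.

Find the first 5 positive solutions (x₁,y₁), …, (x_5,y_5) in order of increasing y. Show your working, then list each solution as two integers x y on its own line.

[17; 17,34] for √291; ℓ=2 ⇒ convergent index 1
a_0=17:  p_0=17·1+0=17,  q_0=17·0+1=1
a_1=17:  p_1=17·17+1=290,  q_1=17·1+0=17
(x₁, y₁) = (290, 17);  290² − 291·17² = 1 ✓
(x_2, y_2) = (290·290 + 291·17·17, 290·17 + 17·290) = (168199, 9860)
(x_3, y_3) = (290·168199 + 291·17·9860, 290·9860 + 17·168199) = (97555130, 5718783)
(x_4, y_4) = (290·97555130 + 291·17·5718783, 290·5718783 + 17·97555130) = (56581807201, 3316884280)
(x_5, y_5) = (290·56581807201 + 291·17·3316884280, 290·3316884280 + 17·56581807201) = (32817350621450, 1923787163617)

290 17
168199 9860
97555130 5718783
56581807201 3316884280
32817350621450 1923787163617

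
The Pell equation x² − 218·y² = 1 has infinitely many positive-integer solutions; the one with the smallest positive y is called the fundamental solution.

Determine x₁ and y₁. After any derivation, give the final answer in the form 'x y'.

√218 → a₀=14, period (1,3,3,1,28); ℓ=5 odd so k=9
k=0  a_k=14  p_k/q_k = 14/1
…
k=4  a_k=1  p_k/q_k = 251/17
k=5  a_k=28  p_k/q_k = 7220/489
…
k=8  a_k=3  p_k/q_k = 96370/6527
k=9  a_k=1  p_k/q_k = 126003/8534
fundamental: x₁=126003, y₁=8534  (since 15876756009 − 218·72829156 = 1)

126003 8534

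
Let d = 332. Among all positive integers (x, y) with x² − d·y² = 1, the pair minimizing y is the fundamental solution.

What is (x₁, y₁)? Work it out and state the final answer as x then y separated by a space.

13447 738

d=332: √d = [18; 4,1,1,8,1,1,4,36] (ℓ=8, even), read p_7/q_7
i=0: a=18 ⇒ p=18, q=1
i=1: a=4 ⇒ p=73, q=4
…
i=6: a=1 ⇒ p=2970, q=163
i=7: a=4 ⇒ p=13447, q=738
→ (13447, 738).  Check: 13447²=180821809, 332·738²=180821808, difference 1.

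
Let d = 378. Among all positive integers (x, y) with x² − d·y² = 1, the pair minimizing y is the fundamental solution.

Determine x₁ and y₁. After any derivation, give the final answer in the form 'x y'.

8749 450

√378 = [19; 2,3,1,4,1,3,2,38, …], period ℓ=8 (even) → k=7
step 0: (19, 1)  from 19·(1,0) + (0,1)
step 1: (39, 2)  from 2·(19,1) + (1,0)
…
step 6: (3869, 199)  from 3·(1011,52) + (836,43)
step 7: (8749, 450)  from 2·(3869,199) + (1011,52)
→ (8749, 450).  Check: 8749²=76545001, 378·450²=76545000, difference 1.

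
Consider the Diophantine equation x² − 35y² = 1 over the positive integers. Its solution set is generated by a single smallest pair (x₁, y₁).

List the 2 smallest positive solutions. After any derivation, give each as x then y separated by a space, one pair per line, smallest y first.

d=35: √d = [5; 1,10] (ℓ=2, even), read p_1/q_1
k=0  a_k=5  p_k/q_k = 5/1
k=1  a_k=1  p_k/q_k = 6/1
→ (6, 1).  Check: 6²=36, 35·1²=35, difference 1.
n=2: (6,1)∘(6,1) = (6·6+35·1·1, 6·1+1·6) = (71,12)

6 1
71 12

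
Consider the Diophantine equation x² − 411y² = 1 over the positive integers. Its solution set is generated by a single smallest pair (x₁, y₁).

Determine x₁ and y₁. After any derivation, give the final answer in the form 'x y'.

49730 2453

[20; 3,1,1,1,19,1,1,1,3,40] for √411; ℓ=10 ⇒ convergent index 9
step 0: (20, 1)  from 20·(1,0) + (0,1)
step 1: (61, 3)  from 3·(20,1) + (1,0)
step 2: (81, 4)  from 1·(61,3) + (20,1)
step 3: (142, 7)  from 1·(81,4) + (61,3)
step 4: (223, 11)  from 1·(142,7) + (81,4)
step 5: (4379, 216)  from 19·(223,11) + (142,7)
step 6: (4602, 227)  from 1·(4379,216) + (223,11)
step 7: (8981, 443)  from 1·(4602,227) + (4379,216)
step 8: (13583, 670)  from 1·(8981,443) + (4602,227)
step 9: (49730, 2453)  from 3·(13583,670) + (8981,443)
fundamental: x₁=49730, y₁=2453  (since 2473072900 − 411·6017209 = 1)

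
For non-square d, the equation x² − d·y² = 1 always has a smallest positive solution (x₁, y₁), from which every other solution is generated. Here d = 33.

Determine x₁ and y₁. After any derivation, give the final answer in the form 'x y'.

d=33: √d = [5; 1,2,1,10] (ℓ=4, even), read p_3/q_3
step 0: (5, 1)  from 5·(1,0) + (0,1)
step 1: (6, 1)  from 1·(5,1) + (1,0)
step 2: (17, 3)  from 2·(6,1) + (5,1)
step 3: (23, 4)  from 1·(17,3) + (6,1)
→ (23, 4).  Check: 23²=529, 33·4²=528, difference 1.

23 4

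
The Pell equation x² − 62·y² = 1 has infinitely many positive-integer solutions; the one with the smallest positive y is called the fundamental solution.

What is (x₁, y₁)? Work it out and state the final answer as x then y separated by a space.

√62 = [7; 1,6,1,14, …], period ℓ=4 (even) → k=3
k=0  a_k=7  p_k/q_k = 7/1
k=1  a_k=1  p_k/q_k = 8/1
k=2  a_k=6  p_k/q_k = 55/7
k=3  a_k=1  p_k/q_k = 63/8
fundamental: x₁=63, y₁=8  (since 3969 − 62·64 = 1)

63 8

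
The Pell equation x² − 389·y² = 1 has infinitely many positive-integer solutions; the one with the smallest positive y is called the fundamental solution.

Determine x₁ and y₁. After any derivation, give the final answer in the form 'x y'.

√389 = [19; 1,2,1,1,1,1,2,1,38, …], period ℓ=9 (odd) → k=17
i=0: a=19 ⇒ p=19, q=1
…
i=2: a=2 ⇒ p=59, q=3
i=3: a=1 ⇒ p=79, q=4
i=4: a=1 ⇒ p=138, q=7
i=5: a=1 ⇒ p=217, q=11
i=6: a=1 ⇒ p=355, q=18
…
i=8: a=1 ⇒ p=1282, q=65
i=9: a=38 ⇒ p=49643, q=2517
…
i=11: a=2 ⇒ p=151493, q=7681
i=12: a=1 ⇒ p=202418, q=10263
i=13: a=1 ⇒ p=353911, q=17944
i=14: a=1 ⇒ p=556329, q=28207
…
i=16: a=2 ⇒ p=2376809, q=120509
i=17: a=1 ⇒ p=3287049, q=166660
fundamental: x₁=3287049, y₁=166660  (since 10804691128401 − 389·27775555600 = 1)

3287049 166660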